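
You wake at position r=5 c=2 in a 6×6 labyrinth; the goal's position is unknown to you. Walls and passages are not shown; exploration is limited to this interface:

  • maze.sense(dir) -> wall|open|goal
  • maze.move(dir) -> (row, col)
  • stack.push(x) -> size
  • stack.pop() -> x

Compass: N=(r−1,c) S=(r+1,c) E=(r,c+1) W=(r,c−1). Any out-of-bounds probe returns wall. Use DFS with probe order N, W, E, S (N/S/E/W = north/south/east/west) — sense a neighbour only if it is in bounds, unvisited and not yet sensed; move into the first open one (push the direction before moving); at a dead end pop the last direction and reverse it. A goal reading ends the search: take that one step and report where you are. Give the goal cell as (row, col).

Act: maze.sense[north]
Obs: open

Act: stack.push[north]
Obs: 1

Act: maze.move[north]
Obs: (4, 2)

Act: maze.sense[north]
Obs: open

Act: stack.push[north]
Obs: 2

Act: maze.move[north]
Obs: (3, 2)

Act: maze.sense[north]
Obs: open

Act: stack.push[north]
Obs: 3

Act: maze.move[north]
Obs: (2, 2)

Act: maze.sense[north]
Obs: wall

Act: maze.sense[west]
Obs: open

Act: stack.push[west]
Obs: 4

Act: maze.move[west]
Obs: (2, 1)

Act: maze.sense[north]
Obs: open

Act: stack.push[north]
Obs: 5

Act: maze.move[north]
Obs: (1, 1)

Act: maze.sense[north]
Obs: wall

Act: maze.sense[west]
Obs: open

Act: stack.push[west]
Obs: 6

Act: maze.move[west]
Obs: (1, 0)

Act: maze.sense[north]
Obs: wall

Act: maze.sense[south]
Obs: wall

Act: stack.pop[]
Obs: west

Act: maze.move[east]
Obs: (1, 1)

Act: stack.pop[]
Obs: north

Act: maze.move[south]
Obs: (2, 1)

Act: maze.sense[south]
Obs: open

Act: stack.push[south]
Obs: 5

Act: maze.move[south]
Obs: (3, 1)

Act: maze.sense[west]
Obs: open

Act: stack.push[west]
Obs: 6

Act: maze.move[west]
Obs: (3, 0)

Act: maze.sense[south]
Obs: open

Act: stack.push[south]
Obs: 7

Act: maze.move[south]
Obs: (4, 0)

Act: maze.sense[east]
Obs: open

Act: stack.push[east]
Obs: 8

Act: maze.move[east]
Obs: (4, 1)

Act: maze.sense[south]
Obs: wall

Act: stack.pop[]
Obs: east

Act: maze.move[west]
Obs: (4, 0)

Act: maze.sense[south]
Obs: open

Act: stack.push[south]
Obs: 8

Act: maze.move[south]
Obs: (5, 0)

Act: stack.pop[]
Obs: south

Act: maze.move[north]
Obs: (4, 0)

Act: stack.pop[]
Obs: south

Act: maze.move[north]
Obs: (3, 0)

Act: stack.pop[]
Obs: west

Act: maze.move[east]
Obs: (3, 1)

Act: stack.pop[]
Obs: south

Act: maze.move[north]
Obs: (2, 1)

Act: stack.pop[]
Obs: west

Act: maze.move[east]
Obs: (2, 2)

Act: maze.sense[east]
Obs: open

Act: stack.push[east]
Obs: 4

Act: maze.move[east]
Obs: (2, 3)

Act: maze.sense[north]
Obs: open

Act: stack.push[north]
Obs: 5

Act: maze.move[north]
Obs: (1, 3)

Act: maze.sense[north]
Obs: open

Act: stack.push[north]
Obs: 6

Act: maze.move[north]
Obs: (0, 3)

Act: maze.sense[west]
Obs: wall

Act: maze.sense[east]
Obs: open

Act: stack.push[east]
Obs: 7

Act: maze.move[east]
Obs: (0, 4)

Act: maze.sense[east]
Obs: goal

Act: maze.move[east]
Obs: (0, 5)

Answer: (0, 5)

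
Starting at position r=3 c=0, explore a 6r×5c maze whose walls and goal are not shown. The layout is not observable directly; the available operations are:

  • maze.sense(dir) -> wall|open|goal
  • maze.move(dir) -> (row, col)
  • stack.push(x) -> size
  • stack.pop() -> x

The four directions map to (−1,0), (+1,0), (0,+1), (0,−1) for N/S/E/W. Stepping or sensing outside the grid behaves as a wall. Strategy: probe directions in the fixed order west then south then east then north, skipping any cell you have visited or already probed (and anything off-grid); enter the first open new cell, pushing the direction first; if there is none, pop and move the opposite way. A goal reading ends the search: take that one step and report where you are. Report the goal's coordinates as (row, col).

I run sense on dir: south, giving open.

Then push on x: south, giving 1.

Using move on dir: south, which returns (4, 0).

Next I call sense on dir: south, — result: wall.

I use sense on dir: east, and observe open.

I call push on x: east, → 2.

I call move on dir: east, which returns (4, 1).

I use sense on dir: south, and see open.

Next I call push on x: south, which returns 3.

I try move on dir: south, which returns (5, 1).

I run sense on dir: east, which returns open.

Then push on x: east, and get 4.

I invoke move on dir: east, which returns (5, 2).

Invoking sense on dir: east, — result: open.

Then push on x: east, yielding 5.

Next I call move on dir: east, and observe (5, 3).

Using sense on dir: east, and get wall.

I try sense on dir: north, — result: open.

Invoking push on x: north, giving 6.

Calling move on dir: north, → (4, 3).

I try sense on dir: west, : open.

I run push on x: west, → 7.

Now I run move on dir: west, which returns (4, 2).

Using sense on dir: north, which returns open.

Now I run push on x: north, → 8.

Next I call move on dir: north, and get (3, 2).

I invoke sense on dir: west, giving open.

I call push on x: west, yielding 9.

Calling move on dir: west, yielding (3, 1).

Invoking sense on dir: north, giving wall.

Invoking pop(), yielding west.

Now I run move on dir: east, and see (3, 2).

I call sense on dir: east, giving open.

Invoking push on x: east, and get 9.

Next I call move on dir: east, and see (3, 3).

Next I call sense on dir: east, → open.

Now I run push on x: east, and get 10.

I try move on dir: east, and get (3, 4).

I run sense on dir: south, giving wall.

Using sense on dir: north, — result: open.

I invoke push on x: north, : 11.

I run move on dir: north, which returns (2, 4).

I try sense on dir: west, and see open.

Next I call push on x: west, and get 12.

I call move on dir: west, giving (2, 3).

Invoking sense on dir: west, yielding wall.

I use sense on dir: north, : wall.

I call pop, and get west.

I call move on dir: east, yielding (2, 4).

Now I run sense on dir: north, which returns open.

I invoke push on x: north, and get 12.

I use move on dir: north, and get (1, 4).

Using sense on dir: north, and see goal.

Using move on dir: north, yielding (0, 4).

Answer: (0, 4)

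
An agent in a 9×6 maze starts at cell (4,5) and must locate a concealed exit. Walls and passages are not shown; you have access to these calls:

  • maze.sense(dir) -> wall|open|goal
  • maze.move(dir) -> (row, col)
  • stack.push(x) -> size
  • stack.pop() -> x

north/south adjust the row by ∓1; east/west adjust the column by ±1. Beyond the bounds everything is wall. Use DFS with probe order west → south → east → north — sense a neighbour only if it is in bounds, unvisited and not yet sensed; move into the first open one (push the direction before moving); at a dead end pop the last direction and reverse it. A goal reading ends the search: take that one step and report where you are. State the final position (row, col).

-- sense(dir='west') -> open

-- push(x='west') -> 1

-- move(dir='west') -> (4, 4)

-- sense(dir='west') -> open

-- push(x='west') -> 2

-- move(dir='west') -> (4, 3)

-- sense(dir='west') -> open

-- push(x='west') -> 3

-- move(dir='west') -> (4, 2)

-- sense(dir='west') -> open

-- push(x='west') -> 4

-- move(dir='west') -> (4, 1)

-- sense(dir='west') -> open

-- push(x='west') -> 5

-- move(dir='west') -> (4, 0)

-- sense(dir='south') -> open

-- push(x='south') -> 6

-- move(dir='south') -> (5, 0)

-- sense(dir='south') -> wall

-- sense(dir='east') -> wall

-- pop() -> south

-- move(dir='north') -> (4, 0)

-- sense(dir='north') -> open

-- push(x='north') -> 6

-- move(dir='north') -> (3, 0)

-- sense(dir='east') -> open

-- push(x='east') -> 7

-- move(dir='east') -> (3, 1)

-- sense(dir='east') -> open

-- push(x='east') -> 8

-- move(dir='east') -> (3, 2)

-- sense(dir='east') -> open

-- push(x='east') -> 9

-- move(dir='east') -> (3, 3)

-- sense(dir='east') -> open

-- push(x='east') -> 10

-- move(dir='east') -> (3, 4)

-- sense(dir='east') -> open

-- push(x='east') -> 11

-- move(dir='east') -> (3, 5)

-- sense(dir='north') -> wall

-- pop() -> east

-- move(dir='west') -> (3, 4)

-- sense(dir='north') -> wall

-- pop() -> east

-- move(dir='west') -> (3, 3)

-- sense(dir='north') -> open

-- push(x='north') -> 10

-- move(dir='north') -> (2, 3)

-- sense(dir='west') -> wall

-- sense(dir='north') -> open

-- push(x='north') -> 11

-- move(dir='north') -> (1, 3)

-- sense(dir='west') -> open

-- push(x='west') -> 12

-- move(dir='west') -> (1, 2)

-- sense(dir='west') -> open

-- push(x='west') -> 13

-- move(dir='west') -> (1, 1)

-- sense(dir='west') -> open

-- push(x='west') -> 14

-- move(dir='west') -> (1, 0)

-- sense(dir='south') -> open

-- push(x='south') -> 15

-- move(dir='south') -> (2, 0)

-- sense(dir='east') -> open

-- push(x='east') -> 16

-- move(dir='east') -> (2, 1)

-- pop() -> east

-- move(dir='west') -> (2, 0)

-- pop() -> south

-- move(dir='north') -> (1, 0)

-- sense(dir='north') -> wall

-- pop() -> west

-- move(dir='east') -> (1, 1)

-- sense(dir='north') -> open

-- push(x='north') -> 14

-- move(dir='north') -> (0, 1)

-- sense(dir='east') -> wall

-- pop() -> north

-- move(dir='south') -> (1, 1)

-- pop() -> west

-- move(dir='east') -> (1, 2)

-- pop() -> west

-- move(dir='east') -> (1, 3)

-- sense(dir='east') -> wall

-- sense(dir='north') -> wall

-- pop() -> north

-- move(dir='south') -> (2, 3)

-- pop() -> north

-- move(dir='south') -> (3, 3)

-- pop() -> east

-- move(dir='west') -> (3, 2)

-- pop() -> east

-- move(dir='west') -> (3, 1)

-- pop() -> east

-- move(dir='west') -> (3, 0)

-- pop() -> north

-- move(dir='south') -> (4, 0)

-- pop() -> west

-- move(dir='east') -> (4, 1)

-- pop() -> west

-- move(dir='east') -> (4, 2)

-- sense(dir='south') -> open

-- push(x='south') -> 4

-- move(dir='south') -> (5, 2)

-- sense(dir='south') -> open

-- push(x='south') -> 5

-- move(dir='south') -> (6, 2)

-- sense(dir='west') -> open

-- push(x='west') -> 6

-- move(dir='west') -> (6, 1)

-- sense(dir='south') -> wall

-- pop() -> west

-- move(dir='east') -> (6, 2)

-- sense(dir='south') -> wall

-- sense(dir='east') -> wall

-- pop() -> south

-- move(dir='north') -> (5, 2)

-- sense(dir='east') -> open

-- push(x='east') -> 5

-- move(dir='east') -> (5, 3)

-- sense(dir='east') -> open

-- push(x='east') -> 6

-- move(dir='east') -> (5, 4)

-- sense(dir='south') -> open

-- push(x='south') -> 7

-- move(dir='south') -> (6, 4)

-- sense(dir='south') -> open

-- push(x='south') -> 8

-- move(dir='south') -> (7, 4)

-- sense(dir='west') -> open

-- push(x='west') -> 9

-- move(dir='west') -> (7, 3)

-- sense(dir='south') -> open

-- push(x='south') -> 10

-- move(dir='south') -> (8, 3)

-- sense(dir='west') -> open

-- push(x='west') -> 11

-- move(dir='west') -> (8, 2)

-- sense(dir='west') -> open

-- push(x='west') -> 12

-- move(dir='west') -> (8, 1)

-- sense(dir='west') -> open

-- push(x='west') -> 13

-- move(dir='west') -> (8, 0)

-- sense(dir='north') -> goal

-- move(dir='north') -> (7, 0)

Answer: (7, 0)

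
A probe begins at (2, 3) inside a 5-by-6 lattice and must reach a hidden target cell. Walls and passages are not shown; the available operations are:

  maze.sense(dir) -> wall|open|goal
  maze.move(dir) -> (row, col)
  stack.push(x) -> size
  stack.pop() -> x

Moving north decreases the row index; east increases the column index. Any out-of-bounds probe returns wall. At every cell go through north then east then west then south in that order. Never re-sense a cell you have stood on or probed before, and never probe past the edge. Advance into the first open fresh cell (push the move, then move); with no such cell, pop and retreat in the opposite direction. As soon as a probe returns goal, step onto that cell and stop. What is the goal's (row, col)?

Action: sense[dir='north']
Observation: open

Action: push[x='north']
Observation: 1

Action: move[dir='north']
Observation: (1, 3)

Action: sense[dir='north']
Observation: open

Action: push[x='north']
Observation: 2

Action: move[dir='north']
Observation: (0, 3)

Action: sense[dir='east']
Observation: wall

Action: sense[dir='west']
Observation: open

Action: push[x='west']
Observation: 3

Action: move[dir='west']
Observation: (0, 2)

Action: sense[dir='west']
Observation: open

Action: push[x='west']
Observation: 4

Action: move[dir='west']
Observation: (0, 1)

Action: sense[dir='west']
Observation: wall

Action: sense[dir='south']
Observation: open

Action: push[x='south']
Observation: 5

Action: move[dir='south']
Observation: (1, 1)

Action: sense[dir='east']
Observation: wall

Action: sense[dir='west']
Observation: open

Action: push[x='west']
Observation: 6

Action: move[dir='west']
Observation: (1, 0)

Action: sense[dir='south']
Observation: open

Action: push[x='south']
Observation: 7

Action: move[dir='south']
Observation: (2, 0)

Action: sense[dir='east']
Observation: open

Action: push[x='east']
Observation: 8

Action: move[dir='east']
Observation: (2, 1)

Action: sense[dir='east']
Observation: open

Action: push[x='east']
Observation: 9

Action: move[dir='east']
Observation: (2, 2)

Action: sense[dir='south']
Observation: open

Action: push[x='south']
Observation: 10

Action: move[dir='south']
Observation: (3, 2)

Action: sense[dir='east']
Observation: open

Action: push[x='east']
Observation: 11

Action: move[dir='east']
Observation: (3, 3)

Action: sense[dir='east']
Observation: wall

Action: sense[dir='south']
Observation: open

Action: push[x='south']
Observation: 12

Action: move[dir='south']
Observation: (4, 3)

Action: sense[dir='east']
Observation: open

Action: push[x='east']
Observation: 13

Action: move[dir='east']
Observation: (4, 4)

Action: sense[dir='east']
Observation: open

Action: push[x='east']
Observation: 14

Action: move[dir='east']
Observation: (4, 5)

Action: sense[dir='north']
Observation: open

Action: push[x='north']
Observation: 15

Action: move[dir='north']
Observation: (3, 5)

Action: sense[dir='north']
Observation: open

Action: push[x='north']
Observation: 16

Action: move[dir='north']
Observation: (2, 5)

Action: sense[dir='north']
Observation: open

Action: push[x='north']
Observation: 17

Action: move[dir='north']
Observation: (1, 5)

Action: sense[dir='north']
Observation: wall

Action: sense[dir='west']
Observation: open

Action: push[x='west']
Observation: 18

Action: move[dir='west']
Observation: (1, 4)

Action: sense[dir='south']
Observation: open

Action: push[x='south']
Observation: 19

Action: move[dir='south']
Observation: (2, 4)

Action: pop[]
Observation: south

Action: move[dir='north']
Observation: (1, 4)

Action: pop[]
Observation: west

Action: move[dir='east']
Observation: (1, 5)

Action: pop[]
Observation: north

Action: move[dir='south']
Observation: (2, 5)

Action: pop[]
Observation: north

Action: move[dir='south']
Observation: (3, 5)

Action: pop[]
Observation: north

Action: move[dir='south']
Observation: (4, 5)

Action: pop[]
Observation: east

Action: move[dir='west']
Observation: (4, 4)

Action: pop[]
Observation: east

Action: move[dir='west']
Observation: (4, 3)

Action: sense[dir='west']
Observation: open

Action: push[x='west']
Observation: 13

Action: move[dir='west']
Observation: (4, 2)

Action: sense[dir='west']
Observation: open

Action: push[x='west']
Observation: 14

Action: move[dir='west']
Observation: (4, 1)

Action: sense[dir='north']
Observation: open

Action: push[x='north']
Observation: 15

Action: move[dir='north']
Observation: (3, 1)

Action: sense[dir='west']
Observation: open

Action: push[x='west']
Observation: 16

Action: move[dir='west']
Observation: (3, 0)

Action: sense[dir='south']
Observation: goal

Action: move[dir='south']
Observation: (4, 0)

Answer: (4, 0)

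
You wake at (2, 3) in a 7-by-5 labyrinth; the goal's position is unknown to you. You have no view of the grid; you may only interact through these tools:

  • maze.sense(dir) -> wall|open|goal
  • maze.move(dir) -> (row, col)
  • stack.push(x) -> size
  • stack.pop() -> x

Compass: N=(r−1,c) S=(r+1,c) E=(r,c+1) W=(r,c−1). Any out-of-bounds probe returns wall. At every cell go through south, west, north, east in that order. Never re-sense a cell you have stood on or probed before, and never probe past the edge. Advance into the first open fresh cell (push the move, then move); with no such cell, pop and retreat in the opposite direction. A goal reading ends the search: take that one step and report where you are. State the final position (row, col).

> sense south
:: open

> push south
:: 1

> move south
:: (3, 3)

> sense south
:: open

> push south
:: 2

> move south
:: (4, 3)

> sense south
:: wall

> sense west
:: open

> push west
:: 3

> move west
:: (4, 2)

> sense south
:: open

> push south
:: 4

> move south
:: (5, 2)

> sense south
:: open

> push south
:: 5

> move south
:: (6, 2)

> sense west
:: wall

> sense east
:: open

> push east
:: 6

> move east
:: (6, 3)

> sense east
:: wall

> pop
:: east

> move west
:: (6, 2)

> pop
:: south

> move north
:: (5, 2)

> sense west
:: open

> push west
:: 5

> move west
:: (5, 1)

> sense west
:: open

> push west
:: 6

> move west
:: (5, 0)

> sense south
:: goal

> move south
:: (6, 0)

Answer: (6, 0)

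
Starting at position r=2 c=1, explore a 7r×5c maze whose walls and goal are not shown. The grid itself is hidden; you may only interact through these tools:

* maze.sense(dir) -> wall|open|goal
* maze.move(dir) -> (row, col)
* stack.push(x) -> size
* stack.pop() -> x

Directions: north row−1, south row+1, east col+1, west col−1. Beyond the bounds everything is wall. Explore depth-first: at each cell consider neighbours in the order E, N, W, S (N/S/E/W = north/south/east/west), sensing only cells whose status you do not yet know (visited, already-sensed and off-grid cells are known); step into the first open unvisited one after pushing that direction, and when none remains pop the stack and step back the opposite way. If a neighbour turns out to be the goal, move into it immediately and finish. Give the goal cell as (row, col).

% 1. sense(dir='east') : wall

% 2. sense(dir='north') : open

% 3. push(x='north') : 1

% 4. move(dir='north') : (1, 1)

% 5. sense(dir='east') : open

% 6. push(x='east') : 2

% 7. move(dir='east') : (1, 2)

% 8. sense(dir='east') : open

% 9. push(x='east') : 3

% 10. move(dir='east') : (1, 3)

% 11. sense(dir='east') : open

% 12. push(x='east') : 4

% 13. move(dir='east') : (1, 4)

% 14. sense(dir='north') : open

% 15. push(x='north') : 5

% 16. move(dir='north') : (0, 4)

% 17. sense(dir='west') : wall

% 18. pop() : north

% 19. move(dir='south') : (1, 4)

% 20. sense(dir='south') : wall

% 21. pop() : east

% 22. move(dir='west') : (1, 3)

% 23. sense(dir='south') : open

% 24. push(x='south') : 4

% 25. move(dir='south') : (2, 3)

% 26. sense(dir='south') : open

% 27. push(x='south') : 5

% 28. move(dir='south') : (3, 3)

% 29. sense(dir='east') : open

% 30. push(x='east') : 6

% 31. move(dir='east') : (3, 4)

% 32. sense(dir='south') : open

% 33. push(x='south') : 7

% 34. move(dir='south') : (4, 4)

% 35. sense(dir='west') : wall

% 36. sense(dir='south') : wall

% 37. pop() : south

% 38. move(dir='north') : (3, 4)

% 39. pop() : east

% 40. move(dir='west') : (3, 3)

% 41. sense(dir='west') : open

% 42. push(x='west') : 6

% 43. move(dir='west') : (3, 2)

% 44. sense(dir='west') : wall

% 45. sense(dir='south') : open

% 46. push(x='south') : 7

% 47. move(dir='south') : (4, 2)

% 48. sense(dir='west') : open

% 49. push(x='west') : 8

% 50. move(dir='west') : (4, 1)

% 51. sense(dir='west') : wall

% 52. sense(dir='south') : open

% 53. push(x='south') : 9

% 54. move(dir='south') : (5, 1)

% 55. sense(dir='east') : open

% 56. push(x='east') : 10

% 57. move(dir='east') : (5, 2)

% 58. sense(dir='east') : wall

% 59. sense(dir='south') : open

% 60. push(x='south') : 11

% 61. move(dir='south') : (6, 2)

% 62. sense(dir='east') : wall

% 63. sense(dir='west') : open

% 64. push(x='west') : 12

% 65. move(dir='west') : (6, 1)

% 66. sense(dir='west') : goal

% 67. move(dir='west') : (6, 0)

Answer: (6, 0)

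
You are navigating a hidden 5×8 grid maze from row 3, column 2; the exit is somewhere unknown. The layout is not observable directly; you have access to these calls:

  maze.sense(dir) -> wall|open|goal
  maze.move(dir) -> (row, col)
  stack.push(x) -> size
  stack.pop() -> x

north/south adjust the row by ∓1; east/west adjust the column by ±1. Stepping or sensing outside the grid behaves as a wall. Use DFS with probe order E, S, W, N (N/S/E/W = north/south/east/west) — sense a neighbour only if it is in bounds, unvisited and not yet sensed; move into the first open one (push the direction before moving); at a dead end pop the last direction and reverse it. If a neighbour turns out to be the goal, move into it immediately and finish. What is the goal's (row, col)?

I call sense passing dir='east', and get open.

Next I call push passing x='east', giving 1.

I use move passing dir='east', — result: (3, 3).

I try sense passing dir='east', — result: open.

Calling push passing x='east', and observe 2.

Then move passing dir='east', yielding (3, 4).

I try sense passing dir='east', : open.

I use push passing x='east', giving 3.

Calling move passing dir='east', — result: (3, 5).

Calling sense passing dir='east', and observe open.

Using push passing x='east', and see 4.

Using move passing dir='east', yielding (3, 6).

I run sense passing dir='east', : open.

Next I call push passing x='east', : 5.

Next I call move passing dir='east', yielding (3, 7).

I invoke sense passing dir='south', yielding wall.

Invoking sense passing dir='north', yielding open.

Now I run push passing x='north', and observe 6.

I try move passing dir='north', giving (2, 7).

Then sense passing dir='west', and see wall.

Then sense passing dir='north', yielding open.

I call push passing x='north', and observe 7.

I use move passing dir='north', — result: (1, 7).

I use sense passing dir='west', yielding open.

Invoking push passing x='west', and observe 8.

Then move passing dir='west', yielding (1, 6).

I invoke sense passing dir='west', giving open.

Invoking push passing x='west', which returns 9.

Next I call move passing dir='west', — result: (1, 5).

Invoking sense passing dir='south', : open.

I use push passing x='south', → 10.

Now I run move passing dir='south', → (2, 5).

Calling sense passing dir='west', giving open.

Then push passing x='west', and get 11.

Calling move passing dir='west', yielding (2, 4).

I use sense passing dir='west', and get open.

Then push passing x='west', — result: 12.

Now I run move passing dir='west', — result: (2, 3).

I invoke sense passing dir='west', and see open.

Next I call push passing x='west', : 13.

Then move passing dir='west', yielding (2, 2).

Next I call sense passing dir='west', and observe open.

Then push passing x='west', — result: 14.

Invoking move passing dir='west', and see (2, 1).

I invoke sense passing dir='south', and observe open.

Calling push passing x='south', yielding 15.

Calling move passing dir='south', : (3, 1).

Calling sense passing dir='south', and see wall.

Calling sense passing dir='west', yielding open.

I use push passing x='west', yielding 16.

Now I run move passing dir='west', → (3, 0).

Calling sense passing dir='south', : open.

Using push passing x='south', → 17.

I try move passing dir='south', : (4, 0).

I run pop, giving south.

Invoking move passing dir='north', — result: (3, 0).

I run sense passing dir='north', → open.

I use push passing x='north', yielding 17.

Using move passing dir='north', and see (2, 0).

I try sense passing dir='north', → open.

Now I run push passing x='north', — result: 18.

I invoke move passing dir='north', and get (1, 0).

Then sense passing dir='east', : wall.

Invoking sense passing dir='north', — result: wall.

Then pop(), → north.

I use move passing dir='south', and get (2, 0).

Then pop, and see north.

Invoking move passing dir='south', — result: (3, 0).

Then pop, → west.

Now I run move passing dir='east', and see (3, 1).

Next I call pop(), : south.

Calling move passing dir='north', and observe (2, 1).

I try pop(), which returns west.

I invoke move passing dir='east', : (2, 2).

I invoke sense passing dir='north', — result: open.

Invoking push passing x='north', : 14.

I try move passing dir='north', and see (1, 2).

Invoking sense passing dir='east', giving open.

I try push passing x='east', and observe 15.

I run move passing dir='east', and get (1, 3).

Next I call sense passing dir='east', : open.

Invoking push passing x='east', giving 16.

I try move passing dir='east', : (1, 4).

I try sense passing dir='north', and see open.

Calling push passing x='north', yielding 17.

Using move passing dir='north', yielding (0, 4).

I run sense passing dir='east', and observe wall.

Invoking sense passing dir='west', — result: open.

Invoking push passing x='west', : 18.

Using move passing dir='west', : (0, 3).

Now I run sense passing dir='west', yielding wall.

Then pop, — result: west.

Next I call move passing dir='east', and get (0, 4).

I try pop(), and get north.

Then move passing dir='south', and see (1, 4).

I try pop, → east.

I invoke move passing dir='west', → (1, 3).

Using pop(), which returns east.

Next I call move passing dir='west', : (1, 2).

I invoke pop(), and get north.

Now I run move passing dir='south', — result: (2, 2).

Using pop, yielding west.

I call move passing dir='east', and observe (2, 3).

Then pop, → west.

I use move passing dir='east', yielding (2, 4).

Then pop(), : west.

I call move passing dir='east', and see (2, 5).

Then pop, and get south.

Next I call move passing dir='north', and get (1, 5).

Now I run pop, — result: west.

Next I call move passing dir='east', : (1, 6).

I invoke sense passing dir='north', giving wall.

I run pop(), yielding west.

I try move passing dir='east', yielding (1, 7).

Now I run sense passing dir='north', and observe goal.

Invoking move passing dir='north', which returns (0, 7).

Answer: (0, 7)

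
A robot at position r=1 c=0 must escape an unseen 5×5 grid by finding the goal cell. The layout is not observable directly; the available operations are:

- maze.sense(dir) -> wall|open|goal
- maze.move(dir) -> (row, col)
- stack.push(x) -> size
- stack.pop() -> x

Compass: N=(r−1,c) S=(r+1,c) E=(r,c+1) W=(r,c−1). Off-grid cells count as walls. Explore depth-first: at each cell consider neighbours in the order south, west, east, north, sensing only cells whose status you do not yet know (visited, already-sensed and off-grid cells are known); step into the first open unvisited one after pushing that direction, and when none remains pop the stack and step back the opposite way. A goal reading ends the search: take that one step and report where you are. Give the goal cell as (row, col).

·→ sense(dir→south)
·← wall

·→ sense(dir→east)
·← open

·→ push(x→east)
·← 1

·→ move(dir→east)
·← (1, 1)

·→ sense(dir→south)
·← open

·→ push(x→south)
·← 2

·→ move(dir→south)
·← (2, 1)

·→ sense(dir→south)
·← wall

·→ sense(dir→east)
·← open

·→ push(x→east)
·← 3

·→ move(dir→east)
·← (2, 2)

·→ sense(dir→south)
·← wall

·→ sense(dir→east)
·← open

·→ push(x→east)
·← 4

·→ move(dir→east)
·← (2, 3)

·→ sense(dir→south)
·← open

·→ push(x→south)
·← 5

·→ move(dir→south)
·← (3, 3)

·→ sense(dir→south)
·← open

·→ push(x→south)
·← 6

·→ move(dir→south)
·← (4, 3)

·→ sense(dir→west)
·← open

·→ push(x→west)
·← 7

·→ move(dir→west)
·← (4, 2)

·→ sense(dir→west)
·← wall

·→ pop()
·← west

·→ move(dir→east)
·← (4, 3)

·→ sense(dir→east)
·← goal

·→ move(dir→east)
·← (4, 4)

Answer: (4, 4)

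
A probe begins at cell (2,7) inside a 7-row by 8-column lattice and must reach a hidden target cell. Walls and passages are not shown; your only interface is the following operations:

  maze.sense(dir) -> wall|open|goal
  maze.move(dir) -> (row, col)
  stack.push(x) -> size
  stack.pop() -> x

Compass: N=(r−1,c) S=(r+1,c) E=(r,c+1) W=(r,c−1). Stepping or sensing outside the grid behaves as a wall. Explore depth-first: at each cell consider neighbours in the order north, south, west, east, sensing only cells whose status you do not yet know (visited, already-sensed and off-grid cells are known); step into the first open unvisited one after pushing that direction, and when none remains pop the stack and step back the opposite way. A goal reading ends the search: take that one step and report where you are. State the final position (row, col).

→ maze.sense(dir: north)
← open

→ stack.push(x: north)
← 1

→ maze.move(dir: north)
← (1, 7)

→ maze.sense(dir: north)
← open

→ stack.push(x: north)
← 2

→ maze.move(dir: north)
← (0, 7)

→ maze.sense(dir: west)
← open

→ stack.push(x: west)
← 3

→ maze.move(dir: west)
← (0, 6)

→ maze.sense(dir: south)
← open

→ stack.push(x: south)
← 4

→ maze.move(dir: south)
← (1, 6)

→ maze.sense(dir: south)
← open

→ stack.push(x: south)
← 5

→ maze.move(dir: south)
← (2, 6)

→ maze.sense(dir: south)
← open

→ stack.push(x: south)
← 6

→ maze.move(dir: south)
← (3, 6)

→ maze.sense(dir: south)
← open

→ stack.push(x: south)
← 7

→ maze.move(dir: south)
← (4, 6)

→ maze.sense(dir: south)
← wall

→ maze.sense(dir: west)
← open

→ stack.push(x: west)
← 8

→ maze.move(dir: west)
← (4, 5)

→ maze.sense(dir: north)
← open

→ stack.push(x: north)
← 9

→ maze.move(dir: north)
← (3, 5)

→ maze.sense(dir: north)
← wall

→ maze.sense(dir: west)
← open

→ stack.push(x: west)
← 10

→ maze.move(dir: west)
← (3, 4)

→ maze.sense(dir: north)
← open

→ stack.push(x: north)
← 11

→ maze.move(dir: north)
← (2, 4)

→ maze.sense(dir: north)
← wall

→ maze.sense(dir: west)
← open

→ stack.push(x: west)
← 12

→ maze.move(dir: west)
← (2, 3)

→ maze.sense(dir: north)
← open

→ stack.push(x: north)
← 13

→ maze.move(dir: north)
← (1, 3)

→ maze.sense(dir: north)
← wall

→ maze.sense(dir: west)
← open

→ stack.push(x: west)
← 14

→ maze.move(dir: west)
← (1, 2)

→ maze.sense(dir: north)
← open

→ stack.push(x: north)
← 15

→ maze.move(dir: north)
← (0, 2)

→ maze.sense(dir: west)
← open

→ stack.push(x: west)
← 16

→ maze.move(dir: west)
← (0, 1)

→ maze.sense(dir: south)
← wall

→ maze.sense(dir: west)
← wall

→ stack.pop()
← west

→ maze.move(dir: east)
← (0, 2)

→ stack.pop()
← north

→ maze.move(dir: south)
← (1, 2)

→ maze.sense(dir: south)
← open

→ stack.push(x: south)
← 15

→ maze.move(dir: south)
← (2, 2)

→ maze.sense(dir: south)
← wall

→ maze.sense(dir: west)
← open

→ stack.push(x: west)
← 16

→ maze.move(dir: west)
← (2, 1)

→ maze.sense(dir: south)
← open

→ stack.push(x: south)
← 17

→ maze.move(dir: south)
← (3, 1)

→ maze.sense(dir: south)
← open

→ stack.push(x: south)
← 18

→ maze.move(dir: south)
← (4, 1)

→ maze.sense(dir: south)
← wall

→ maze.sense(dir: west)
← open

→ stack.push(x: west)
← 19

→ maze.move(dir: west)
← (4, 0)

→ maze.sense(dir: north)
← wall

→ maze.sense(dir: south)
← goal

→ maze.move(dir: south)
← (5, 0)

Answer: (5, 0)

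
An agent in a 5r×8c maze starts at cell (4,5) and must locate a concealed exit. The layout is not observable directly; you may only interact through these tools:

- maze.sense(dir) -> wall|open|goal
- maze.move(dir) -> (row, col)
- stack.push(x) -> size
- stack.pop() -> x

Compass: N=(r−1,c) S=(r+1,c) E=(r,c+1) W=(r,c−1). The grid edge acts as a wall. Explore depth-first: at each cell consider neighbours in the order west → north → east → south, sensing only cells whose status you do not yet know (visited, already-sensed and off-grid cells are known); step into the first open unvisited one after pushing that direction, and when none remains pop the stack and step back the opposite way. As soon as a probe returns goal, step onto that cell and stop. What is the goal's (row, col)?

Act: sense[west]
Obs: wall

Act: sense[north]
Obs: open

Act: push[north]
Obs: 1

Act: move[north]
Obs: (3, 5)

Act: sense[west]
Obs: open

Act: push[west]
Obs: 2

Act: move[west]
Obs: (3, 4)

Act: sense[west]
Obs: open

Act: push[west]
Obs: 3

Act: move[west]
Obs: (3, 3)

Act: sense[west]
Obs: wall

Act: sense[north]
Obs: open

Act: push[north]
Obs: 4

Act: move[north]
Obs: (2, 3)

Act: sense[west]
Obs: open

Act: push[west]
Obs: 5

Act: move[west]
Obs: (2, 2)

Act: sense[west]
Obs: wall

Act: sense[north]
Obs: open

Act: push[north]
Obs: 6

Act: move[north]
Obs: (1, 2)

Act: sense[west]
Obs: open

Act: push[west]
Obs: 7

Act: move[west]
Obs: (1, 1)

Act: sense[west]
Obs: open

Act: push[west]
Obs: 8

Act: move[west]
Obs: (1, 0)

Act: sense[north]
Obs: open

Act: push[north]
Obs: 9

Act: move[north]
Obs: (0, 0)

Act: sense[east]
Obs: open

Act: push[east]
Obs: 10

Act: move[east]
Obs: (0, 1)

Act: sense[east]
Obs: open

Act: push[east]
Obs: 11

Act: move[east]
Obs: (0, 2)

Act: sense[east]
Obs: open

Act: push[east]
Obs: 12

Act: move[east]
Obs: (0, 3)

Act: sense[east]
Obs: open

Act: push[east]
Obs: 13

Act: move[east]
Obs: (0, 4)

Act: sense[east]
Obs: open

Act: push[east]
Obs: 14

Act: move[east]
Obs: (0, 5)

Act: sense[east]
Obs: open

Act: push[east]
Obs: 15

Act: move[east]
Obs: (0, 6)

Act: sense[east]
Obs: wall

Act: sense[south]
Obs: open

Act: push[south]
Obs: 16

Act: move[south]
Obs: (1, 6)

Act: sense[west]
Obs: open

Act: push[west]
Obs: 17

Act: move[west]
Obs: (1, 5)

Act: sense[west]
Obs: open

Act: push[west]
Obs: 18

Act: move[west]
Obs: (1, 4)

Act: sense[west]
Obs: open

Act: push[west]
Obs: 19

Act: move[west]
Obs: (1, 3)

Act: pop[]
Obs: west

Act: move[east]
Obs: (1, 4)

Act: sense[south]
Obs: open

Act: push[south]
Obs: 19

Act: move[south]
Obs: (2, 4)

Act: sense[east]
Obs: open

Act: push[east]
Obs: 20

Act: move[east]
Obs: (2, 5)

Act: sense[east]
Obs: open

Act: push[east]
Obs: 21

Act: move[east]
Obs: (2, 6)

Act: sense[east]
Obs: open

Act: push[east]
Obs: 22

Act: move[east]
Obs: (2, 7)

Act: sense[north]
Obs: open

Act: push[north]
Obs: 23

Act: move[north]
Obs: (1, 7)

Act: pop[]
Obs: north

Act: move[south]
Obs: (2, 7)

Act: sense[south]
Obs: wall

Act: pop[]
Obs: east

Act: move[west]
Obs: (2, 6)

Act: sense[south]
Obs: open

Act: push[south]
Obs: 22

Act: move[south]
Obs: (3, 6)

Act: sense[south]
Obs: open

Act: push[south]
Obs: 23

Act: move[south]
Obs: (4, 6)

Act: sense[east]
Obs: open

Act: push[east]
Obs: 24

Act: move[east]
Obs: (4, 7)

Act: pop[]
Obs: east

Act: move[west]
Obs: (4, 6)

Act: pop[]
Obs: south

Act: move[north]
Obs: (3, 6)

Act: pop[]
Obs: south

Act: move[north]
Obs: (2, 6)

Act: pop[]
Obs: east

Act: move[west]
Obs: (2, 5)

Act: pop[]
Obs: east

Act: move[west]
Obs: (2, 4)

Act: pop[]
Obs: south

Act: move[north]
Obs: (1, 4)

Act: pop[]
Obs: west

Act: move[east]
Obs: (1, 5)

Act: pop[]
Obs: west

Act: move[east]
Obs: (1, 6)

Act: pop[]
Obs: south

Act: move[north]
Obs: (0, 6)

Act: pop[]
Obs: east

Act: move[west]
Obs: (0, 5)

Act: pop[]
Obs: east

Act: move[west]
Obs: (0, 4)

Act: pop[]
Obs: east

Act: move[west]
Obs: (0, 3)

Act: pop[]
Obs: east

Act: move[west]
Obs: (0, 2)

Act: pop[]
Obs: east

Act: move[west]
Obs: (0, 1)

Act: pop[]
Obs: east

Act: move[west]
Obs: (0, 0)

Act: pop[]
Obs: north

Act: move[south]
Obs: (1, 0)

Act: sense[south]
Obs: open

Act: push[south]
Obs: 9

Act: move[south]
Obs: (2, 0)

Act: sense[south]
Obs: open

Act: push[south]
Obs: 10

Act: move[south]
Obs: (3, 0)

Act: sense[east]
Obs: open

Act: push[east]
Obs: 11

Act: move[east]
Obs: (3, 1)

Act: sense[south]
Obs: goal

Act: move[south]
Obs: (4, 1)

Answer: (4, 1)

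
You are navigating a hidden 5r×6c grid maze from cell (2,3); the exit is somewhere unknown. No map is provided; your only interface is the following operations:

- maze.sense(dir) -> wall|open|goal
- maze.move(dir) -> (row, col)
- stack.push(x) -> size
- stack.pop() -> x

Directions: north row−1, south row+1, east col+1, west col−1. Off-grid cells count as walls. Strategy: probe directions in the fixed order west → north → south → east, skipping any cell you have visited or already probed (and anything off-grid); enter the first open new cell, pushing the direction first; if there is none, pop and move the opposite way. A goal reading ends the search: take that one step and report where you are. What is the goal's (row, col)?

! sense(dir: west) == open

! push(x: west) == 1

! move(dir: west) == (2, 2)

! sense(dir: west) == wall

! sense(dir: north) == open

! push(x: north) == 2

! move(dir: north) == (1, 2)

! sense(dir: west) == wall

! sense(dir: north) == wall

! sense(dir: east) == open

! push(x: east) == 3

! move(dir: east) == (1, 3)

! sense(dir: north) == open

! push(x: north) == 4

! move(dir: north) == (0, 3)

! sense(dir: east) == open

! push(x: east) == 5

! move(dir: east) == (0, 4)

! sense(dir: south) == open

! push(x: south) == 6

! move(dir: south) == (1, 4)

! sense(dir: south) == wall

! sense(dir: east) == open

! push(x: east) == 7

! move(dir: east) == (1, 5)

! sense(dir: north) == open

! push(x: north) == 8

! move(dir: north) == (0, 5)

! pop() == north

! move(dir: south) == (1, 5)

! sense(dir: south) == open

! push(x: south) == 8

! move(dir: south) == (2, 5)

! sense(dir: south) == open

! push(x: south) == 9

! move(dir: south) == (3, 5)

! sense(dir: west) == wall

! sense(dir: south) == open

! push(x: south) == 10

! move(dir: south) == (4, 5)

! sense(dir: west) == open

! push(x: west) == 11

! move(dir: west) == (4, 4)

! sense(dir: west) == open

! push(x: west) == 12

! move(dir: west) == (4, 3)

! sense(dir: west) == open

! push(x: west) == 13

! move(dir: west) == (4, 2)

! sense(dir: west) == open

! push(x: west) == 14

! move(dir: west) == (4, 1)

! sense(dir: west) == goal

! move(dir: west) == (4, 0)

Answer: (4, 0)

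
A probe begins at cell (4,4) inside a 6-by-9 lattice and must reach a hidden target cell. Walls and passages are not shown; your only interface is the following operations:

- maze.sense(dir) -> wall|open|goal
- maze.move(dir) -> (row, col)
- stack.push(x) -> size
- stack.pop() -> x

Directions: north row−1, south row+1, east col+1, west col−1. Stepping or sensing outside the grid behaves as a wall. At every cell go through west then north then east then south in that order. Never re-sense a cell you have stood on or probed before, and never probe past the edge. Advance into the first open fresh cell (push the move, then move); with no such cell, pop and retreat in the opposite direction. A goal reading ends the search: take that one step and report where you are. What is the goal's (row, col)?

CALL sense[dir=west]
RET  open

CALL push[x=west]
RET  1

CALL move[dir=west]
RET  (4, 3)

CALL sense[dir=west]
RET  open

CALL push[x=west]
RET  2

CALL move[dir=west]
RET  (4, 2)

CALL sense[dir=west]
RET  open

CALL push[x=west]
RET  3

CALL move[dir=west]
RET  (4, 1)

CALL sense[dir=west]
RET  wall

CALL sense[dir=north]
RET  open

CALL push[x=north]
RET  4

CALL move[dir=north]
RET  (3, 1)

CALL sense[dir=west]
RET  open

CALL push[x=west]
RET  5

CALL move[dir=west]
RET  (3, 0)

CALL sense[dir=north]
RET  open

CALL push[x=north]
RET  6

CALL move[dir=north]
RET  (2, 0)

CALL sense[dir=north]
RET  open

CALL push[x=north]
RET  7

CALL move[dir=north]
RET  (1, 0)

CALL sense[dir=north]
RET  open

CALL push[x=north]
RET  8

CALL move[dir=north]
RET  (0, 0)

CALL sense[dir=east]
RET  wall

CALL pop[]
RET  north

CALL move[dir=south]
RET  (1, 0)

CALL sense[dir=east]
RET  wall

CALL pop[]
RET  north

CALL move[dir=south]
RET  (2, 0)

CALL sense[dir=east]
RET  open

CALL push[x=east]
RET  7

CALL move[dir=east]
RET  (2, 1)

CALL sense[dir=east]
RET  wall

CALL pop[]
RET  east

CALL move[dir=west]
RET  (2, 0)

CALL pop[]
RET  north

CALL move[dir=south]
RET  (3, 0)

CALL pop[]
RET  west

CALL move[dir=east]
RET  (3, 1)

CALL sense[dir=east]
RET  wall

CALL pop[]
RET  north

CALL move[dir=south]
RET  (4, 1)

CALL sense[dir=south]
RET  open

CALL push[x=south]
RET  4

CALL move[dir=south]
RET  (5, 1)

CALL sense[dir=west]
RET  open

CALL push[x=west]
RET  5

CALL move[dir=west]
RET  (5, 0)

CALL pop[]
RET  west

CALL move[dir=east]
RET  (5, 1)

CALL sense[dir=east]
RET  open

CALL push[x=east]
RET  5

CALL move[dir=east]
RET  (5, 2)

CALL sense[dir=east]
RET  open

CALL push[x=east]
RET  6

CALL move[dir=east]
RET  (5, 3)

CALL sense[dir=east]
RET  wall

CALL pop[]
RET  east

CALL move[dir=west]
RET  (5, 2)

CALL pop[]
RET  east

CALL move[dir=west]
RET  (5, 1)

CALL pop[]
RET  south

CALL move[dir=north]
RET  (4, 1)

CALL pop[]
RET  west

CALL move[dir=east]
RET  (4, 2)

CALL pop[]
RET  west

CALL move[dir=east]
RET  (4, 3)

CALL sense[dir=north]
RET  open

CALL push[x=north]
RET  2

CALL move[dir=north]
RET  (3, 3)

CALL sense[dir=north]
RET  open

CALL push[x=north]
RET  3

CALL move[dir=north]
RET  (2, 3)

CALL sense[dir=north]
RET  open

CALL push[x=north]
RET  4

CALL move[dir=north]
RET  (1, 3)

CALL sense[dir=west]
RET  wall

CALL sense[dir=north]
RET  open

CALL push[x=north]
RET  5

CALL move[dir=north]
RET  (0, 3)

CALL sense[dir=west]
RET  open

CALL push[x=west]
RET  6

CALL move[dir=west]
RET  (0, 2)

CALL pop[]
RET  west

CALL move[dir=east]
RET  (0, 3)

CALL sense[dir=east]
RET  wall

CALL pop[]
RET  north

CALL move[dir=south]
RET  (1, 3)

CALL sense[dir=east]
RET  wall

CALL pop[]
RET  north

CALL move[dir=south]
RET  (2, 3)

CALL sense[dir=east]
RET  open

CALL push[x=east]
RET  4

CALL move[dir=east]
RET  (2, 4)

CALL sense[dir=east]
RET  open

CALL push[x=east]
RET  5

CALL move[dir=east]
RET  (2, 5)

CALL sense[dir=north]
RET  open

CALL push[x=north]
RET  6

CALL move[dir=north]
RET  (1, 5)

CALL sense[dir=north]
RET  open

CALL push[x=north]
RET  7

CALL move[dir=north]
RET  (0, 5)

CALL sense[dir=east]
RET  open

CALL push[x=east]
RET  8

CALL move[dir=east]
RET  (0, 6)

CALL sense[dir=east]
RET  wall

CALL sense[dir=south]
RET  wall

CALL pop[]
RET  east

CALL move[dir=west]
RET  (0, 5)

CALL pop[]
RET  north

CALL move[dir=south]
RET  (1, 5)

CALL pop[]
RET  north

CALL move[dir=south]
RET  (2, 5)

CALL sense[dir=east]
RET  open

CALL push[x=east]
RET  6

CALL move[dir=east]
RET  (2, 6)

CALL sense[dir=east]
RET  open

CALL push[x=east]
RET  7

CALL move[dir=east]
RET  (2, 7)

CALL sense[dir=north]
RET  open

CALL push[x=north]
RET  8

CALL move[dir=north]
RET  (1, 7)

CALL sense[dir=east]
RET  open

CALL push[x=east]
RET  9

CALL move[dir=east]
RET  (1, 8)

CALL sense[dir=north]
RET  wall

CALL sense[dir=south]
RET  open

CALL push[x=south]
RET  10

CALL move[dir=south]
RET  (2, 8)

CALL sense[dir=south]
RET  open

CALL push[x=south]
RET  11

CALL move[dir=south]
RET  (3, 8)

CALL sense[dir=west]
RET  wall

CALL sense[dir=south]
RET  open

CALL push[x=south]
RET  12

CALL move[dir=south]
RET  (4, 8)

CALL sense[dir=west]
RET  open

CALL push[x=west]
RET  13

CALL move[dir=west]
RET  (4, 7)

CALL sense[dir=west]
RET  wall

CALL sense[dir=south]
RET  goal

CALL move[dir=south]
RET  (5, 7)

Answer: (5, 7)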